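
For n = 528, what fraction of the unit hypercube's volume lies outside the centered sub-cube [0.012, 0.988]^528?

1 - (1 - 2·0.012)^528 = 1 - 0.976^528 ≈ 0.9999973115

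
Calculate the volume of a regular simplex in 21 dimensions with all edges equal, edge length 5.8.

V_21 = √(22) · 5.8^21 / (21! · 2^(21/2)) ≈ 6.82402e-07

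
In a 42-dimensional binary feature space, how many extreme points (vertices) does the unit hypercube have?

Number of vertices = 2^42 = 4398046511104.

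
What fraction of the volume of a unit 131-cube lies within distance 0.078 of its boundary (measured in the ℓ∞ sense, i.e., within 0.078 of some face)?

1 - (1 - 2·0.078)^131 = 1 - 0.844^131 ≈ 1 - 2.243e-10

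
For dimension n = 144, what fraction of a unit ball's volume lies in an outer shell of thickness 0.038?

1 - (1-0.038)^144 ≈ 0.996222 ≈ 99.62%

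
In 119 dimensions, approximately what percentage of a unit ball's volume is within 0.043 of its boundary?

1 - (1-0.043)^119 ≈ 0.994648 ≈ 99.46%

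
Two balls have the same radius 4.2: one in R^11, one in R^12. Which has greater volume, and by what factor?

V_11(4.2) ≈ 1.3516e+07, V_12(4.2) ≈ 4.02308e+07. The 12-ball is larger by a factor of 2.977.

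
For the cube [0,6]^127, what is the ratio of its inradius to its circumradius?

For an n-cube of any side s, the inradius is s/2 and the circumradius is s√n/2, so the ratio is 1/√127 ≈ 0.0887357.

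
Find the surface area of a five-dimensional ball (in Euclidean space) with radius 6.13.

|∂B_5(6.13)| ≈ 37163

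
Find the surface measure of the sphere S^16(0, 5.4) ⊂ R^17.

S = n·V_n(r)/r = 17·V_17(5.4)/5.4 (volume-to-surface relation), giving 1.25288e+12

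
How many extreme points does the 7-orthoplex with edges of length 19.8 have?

Number of vertices = 2n = 14.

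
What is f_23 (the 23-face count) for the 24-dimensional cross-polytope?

An n-cross-polytope has 2^(k+1)·C(n,k+1) k-faces. Here 2^24·C(24,24) = 16777216·1 = 16777216.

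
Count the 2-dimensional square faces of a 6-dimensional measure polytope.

f_2(6-cube) = (6 choose 2) · 2^4 = 240.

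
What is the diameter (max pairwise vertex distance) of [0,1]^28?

d = √(1² + 1² + ... + 1²) [28 terms] = √(28·1²) = 1√28 ≈ 5.2915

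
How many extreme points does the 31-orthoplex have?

The 31-dimensional cross-polytope has 2n = 2·31 = 62 vertices.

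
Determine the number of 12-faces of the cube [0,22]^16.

Choose 12 of 16 axes to span the face (C(16,12) = 1820 ways), then fix each of the remaining 4 coordinates at one of its two extreme values (2^4 = 16 ways): 1820·16 = 29120.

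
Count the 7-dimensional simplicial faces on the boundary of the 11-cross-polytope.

Each 7-face is the convex hull of 8 vertices, one chosen as ±e_i from each of 8 distinct axes: 2^8·C(11,8) = 42240.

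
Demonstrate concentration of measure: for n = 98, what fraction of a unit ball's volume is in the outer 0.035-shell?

1 - (1-0.035)^98 ≈ 0.969544 ≈ 96.95%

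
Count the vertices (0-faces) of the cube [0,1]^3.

An n-cube has 2^n vertices; for n = 3 that is 2^3 = 8.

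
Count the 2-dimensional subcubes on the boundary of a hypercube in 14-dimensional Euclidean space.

Number of 2-faces = C(14,2) · 2^(14-2) = 91 · 4096 = 372736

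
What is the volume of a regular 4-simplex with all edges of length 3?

V = (3^4 / 4!) · √((4+1) / 2^4) ≈ 1.88668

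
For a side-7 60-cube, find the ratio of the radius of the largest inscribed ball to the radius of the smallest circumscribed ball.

For an n-cube of any side s, the inradius is s/2 and the circumradius is s√n/2, so the ratio is 1/√60 ≈ 0.129099.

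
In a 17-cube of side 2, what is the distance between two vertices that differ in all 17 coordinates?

Diagonal = √17 · 2 ≈ 8.24621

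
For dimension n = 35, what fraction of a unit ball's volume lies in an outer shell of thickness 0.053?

1 - (1-0.053)^35 ≈ 0.851321 ≈ 85.13%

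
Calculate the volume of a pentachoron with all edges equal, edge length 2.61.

V_4 = √(5) · 2.61^4 / (4! · 2^(4/2)) ≈ 1.08088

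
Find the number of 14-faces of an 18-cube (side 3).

f_14(18-cube) = (18 choose 14) · 2^4 = 48960.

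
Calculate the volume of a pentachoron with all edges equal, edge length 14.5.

For a regular n-simplex with edge a, V = (a^n / n!)·√((n+1)/2^n). With a=14.5, n=4: V ≈ 1029.64.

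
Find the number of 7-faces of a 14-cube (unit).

f_7(14-cube) = (14 choose 7) · 2^7 = 439296.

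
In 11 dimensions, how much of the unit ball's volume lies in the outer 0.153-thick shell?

Shell fraction = 1 - (1-0.153)^11 ≈ 0.83904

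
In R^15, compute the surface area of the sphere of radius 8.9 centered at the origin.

The surface area of an n-ball is 2π^(n/2) r^(n-1) / Γ(n/2). For n=15, r=8.9: 1.11939e+14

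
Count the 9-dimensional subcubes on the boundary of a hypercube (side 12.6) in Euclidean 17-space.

Choose 9 of 17 axes to span the face (C(17,9) = 24310 ways), then fix each of the remaining 8 coordinates at one of its two extreme values (2^8 = 256 ways): 24310·256 = 6223360.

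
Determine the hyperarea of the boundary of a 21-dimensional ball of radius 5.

|∂B_21(5)| = 7812500000000000·π^10/26189163 ≈ 2.79362e+13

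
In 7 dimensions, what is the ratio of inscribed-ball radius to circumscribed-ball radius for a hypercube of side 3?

For an n-cube of any side s, the inradius is s/2 and the circumradius is s√n/2, so the ratio is 1/√7 ≈ 0.377964.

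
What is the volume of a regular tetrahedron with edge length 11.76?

Volume = (√2/12) · 11.76³ = 191.671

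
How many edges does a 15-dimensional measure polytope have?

Number of 1-faces = C(15,1)·2^(15-1) = 15·16384 = 245760.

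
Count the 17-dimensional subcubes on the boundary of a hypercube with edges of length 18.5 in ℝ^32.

f_17(32-cube) = (32 choose 17) · 2^15 = 18537602088960.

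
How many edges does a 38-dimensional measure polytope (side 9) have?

Number of 1-faces = C(38,1)·2^(38-1) = 38·137438953472 = 5222680231936.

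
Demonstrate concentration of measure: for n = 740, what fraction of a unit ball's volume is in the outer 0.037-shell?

1 - (1-0.037)^740 ≈ 1 - 7.646e-13 ≈ (100 - 7.65e-11)%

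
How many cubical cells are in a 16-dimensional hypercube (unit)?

An n-cube has C(n,k)·2^(n-k) k-faces. Here C(16,3)·2^13 = 560·8192 = 4587520.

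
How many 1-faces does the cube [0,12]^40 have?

The 40-cube has n·2^(n-1) = 40·2^39 = 40·549755813888 = 21990232555520 edges.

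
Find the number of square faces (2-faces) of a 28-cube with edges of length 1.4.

Number of 2-faces = C(28,2) · 2^(28-2) = 378 · 67108864 = 25367150592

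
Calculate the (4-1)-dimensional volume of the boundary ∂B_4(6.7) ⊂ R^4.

The surface area of an n-ball is 2π^(n/2) r^(n-1) / Γ(n/2). For n=4, r=6.7: 5936.82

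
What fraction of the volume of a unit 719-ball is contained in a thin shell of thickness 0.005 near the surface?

1 - (1-0.005)^719 ≈ 0.972786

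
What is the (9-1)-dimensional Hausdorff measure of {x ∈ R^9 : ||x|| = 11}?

S_9(11) = 2·π^(9/2)·(11)^8 / Γ(9/2) = 6859484192·π^4/105 ≈ 6.36358e+09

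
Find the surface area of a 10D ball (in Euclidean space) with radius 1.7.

|∂B_10(1.7)| ≈ 3024.19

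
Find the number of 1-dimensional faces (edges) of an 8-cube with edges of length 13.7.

The 8-cube has n·2^(n-1) = 8·2^7 = 8·128 = 1024 edges.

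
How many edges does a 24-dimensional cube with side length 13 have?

The 24-cube has n·2^(n-1) = 24·2^23 = 24·8388608 = 201326592 edges.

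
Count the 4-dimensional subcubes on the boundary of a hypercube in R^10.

An n-cube has C(n,k)·2^(n-k) k-faces. Here C(10,4)·2^6 = 210·64 = 13440.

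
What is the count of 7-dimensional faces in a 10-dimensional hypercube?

f_7(10-cube) = (10 choose 7) · 2^3 = 960.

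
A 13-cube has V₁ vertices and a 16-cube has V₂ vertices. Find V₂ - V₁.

V₁ = 2^13 = 8192. V₂ = 2^16 = 65536. V₂ - V₁ = 57344.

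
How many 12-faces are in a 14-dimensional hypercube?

Choose 12 of 14 axes to span the face (C(14,12) = 91 ways), then fix each of the remaining 2 coordinates at one of its two extreme values (2^2 = 4 ways): 91·4 = 364.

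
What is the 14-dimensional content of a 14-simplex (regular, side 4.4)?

V_14 = √(15) · 4.4^14 / (14! · 2^(14/2)) ≈ 0.000353806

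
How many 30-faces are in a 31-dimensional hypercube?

f_30(31-cube) = (31 choose 30) · 2^1 = 62.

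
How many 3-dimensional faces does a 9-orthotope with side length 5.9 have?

f_3(9-cube) = (9 choose 3) · 2^6 = 5376.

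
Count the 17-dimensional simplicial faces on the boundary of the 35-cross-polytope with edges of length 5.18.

f_17(35-orthoplex) = 2^18 · (35 choose 18) = 1189496134041600.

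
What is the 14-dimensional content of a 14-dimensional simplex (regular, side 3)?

V = (3^14 / 14!) · √((14+1) / 2^14) ≈ 1.66006e-06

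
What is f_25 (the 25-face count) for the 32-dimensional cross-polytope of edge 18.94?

Each 25-face is the convex hull of 26 vertices, one chosen as ±e_i from each of 26 distinct axes: 2^26·C(32,26) = 60813515685888.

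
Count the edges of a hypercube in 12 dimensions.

Number of 1-faces = C(12,1)·2^(12-1) = 12·2048 = 24576.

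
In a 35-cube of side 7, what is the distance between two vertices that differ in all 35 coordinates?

d = √(7² + 7² + ... + 7²) [35 terms] = √(35·7²) = 7√35 ≈ 41.4126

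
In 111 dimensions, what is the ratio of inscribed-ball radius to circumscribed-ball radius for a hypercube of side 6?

For an n-cube of any side s, the inradius is s/2 and the circumradius is s√n/2, so the ratio is 1/√111 ≈ 0.0949158.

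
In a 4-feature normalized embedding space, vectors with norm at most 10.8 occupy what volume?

V_4(10.8) = π^(4/2) · (10.8)^4 / Γ(4/2 + 1) ≈ 67137.4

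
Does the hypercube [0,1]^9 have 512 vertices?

True. The 9-cube has 2^9 = 512 vertices.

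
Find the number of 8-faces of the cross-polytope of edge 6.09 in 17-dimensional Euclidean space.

Number of 8-faces = 2^(8+1) · C(17,8+1) = 512 · 24310 = 12446720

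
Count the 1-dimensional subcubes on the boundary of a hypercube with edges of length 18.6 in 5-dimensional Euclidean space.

Choose 1 of 5 axes to span the face (C(5,1) = 5 ways), then fix each of the remaining 4 coordinates at one of its two extreme values (2^4 = 16 ways): 5·16 = 80.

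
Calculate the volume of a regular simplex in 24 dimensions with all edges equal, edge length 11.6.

V_24 = √(25) · 11.6^24 / (24! · 2^(24/2)) ≈ 0.069326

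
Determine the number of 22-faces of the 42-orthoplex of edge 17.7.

An n-cross-polytope has 2^(k+1)·C(n,k+1) k-faces. Here 2^23·C(42,23) = 8388608·446775310800 = 3747822946379366400.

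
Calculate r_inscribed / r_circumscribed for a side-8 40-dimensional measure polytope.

Ratio = (s/2)/(s√40/2) = 40^(-1/2) ≈ 0.158114.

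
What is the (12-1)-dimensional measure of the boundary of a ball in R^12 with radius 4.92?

|∂B_12(4.92)| ≈ 6.55185e+08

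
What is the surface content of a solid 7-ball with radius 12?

The surface area of an n-ball is 2π^(n/2) r^(n-1) / Γ(n/2). For n=7, r=12: 15925248·π^3/5 ≈ 9.87565e+07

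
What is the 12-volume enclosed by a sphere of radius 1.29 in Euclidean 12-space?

V_12(1.29) = π^(12/2) · (1.29)^12 / Γ(12/2 + 1) ≈ 28.3559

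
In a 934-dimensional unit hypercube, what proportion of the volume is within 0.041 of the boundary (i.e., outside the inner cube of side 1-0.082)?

The inner cube has side 1-2·0.041 = 0.918 and volume (0.918)^934 ≈ 1.973e-35, so the shell holds 1 - 1.973e-35 of the volume.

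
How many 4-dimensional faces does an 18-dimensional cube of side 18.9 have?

Number of 4-faces = C(18,4) · 2^(18-4) = 3060 · 16384 = 50135040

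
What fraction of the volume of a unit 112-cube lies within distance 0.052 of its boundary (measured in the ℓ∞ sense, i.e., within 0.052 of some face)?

Shell fraction = 1 - (1-0.104)^112 ≈ 0.9999954449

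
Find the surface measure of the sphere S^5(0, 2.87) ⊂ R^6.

S_6(2.87) = 2·π^(6/2)·(2.87)^5 / Γ(6/2) ≈ 6037.53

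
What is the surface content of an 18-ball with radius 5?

S_18(5) = 2·π^(18/2)·(5)^17 / Γ(18/2) = 152587890625·π^9/4032 ≈ 1.1281e+12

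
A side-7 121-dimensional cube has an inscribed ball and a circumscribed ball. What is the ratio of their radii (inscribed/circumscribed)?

For an n-cube of any side s, the inradius is s/2 and the circumradius is s√n/2, so the ratio is 1/√121 ≈ 0.0909091.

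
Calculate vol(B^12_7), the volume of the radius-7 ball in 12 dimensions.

Volume = π^{12/2}·(7)^12/Γ(7) = 13841287201·π^6/720 ≈ 1.84818e+10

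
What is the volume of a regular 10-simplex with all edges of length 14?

V_10 = √(11) · 14^10 / (10! · 2^(10/2)) ≈ 8261.59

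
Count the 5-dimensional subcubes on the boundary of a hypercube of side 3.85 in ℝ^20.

Number of 5-faces = C(20,5) · 2^(20-5) = 15504 · 32768 = 508035072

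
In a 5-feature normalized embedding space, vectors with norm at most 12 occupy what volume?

The n-ball volume is π^(n/2)·r^n/Γ(n/2+1). With n=5, r=12: V = 663552·π^2/5 ≈ 1.3098e+06.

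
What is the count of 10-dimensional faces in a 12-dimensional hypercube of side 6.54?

f_10(12-cube) = (12 choose 10) · 2^2 = 264.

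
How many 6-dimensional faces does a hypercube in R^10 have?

f_6(10-cube) = (10 choose 6) · 2^4 = 3360.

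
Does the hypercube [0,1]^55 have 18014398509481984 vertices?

False. The 55-cube has 2^55 = 36028797018963968 vertices.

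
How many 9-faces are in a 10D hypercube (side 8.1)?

f_9(10-cube) = (10 choose 9) · 2^1 = 20.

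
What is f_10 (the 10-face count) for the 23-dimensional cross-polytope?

An n-cross-polytope has 2^(k+1)·C(n,k+1) k-faces. Here 2^11·C(23,11) = 2048·1352078 = 2769055744.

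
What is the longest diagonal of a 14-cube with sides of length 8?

The space diagonal of an n-cube of side s is s√n. Here 8·√14 ≈ 29.9333.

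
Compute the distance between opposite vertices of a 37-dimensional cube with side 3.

d = √(3² + 3² + ... + 3²) [37 terms] = √(37·3²) = 3√37 ≈ 18.2483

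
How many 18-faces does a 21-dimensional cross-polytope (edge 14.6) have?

Number of 18-faces = 2^(18+1) · C(21,18+1) = 524288 · 210 = 110100480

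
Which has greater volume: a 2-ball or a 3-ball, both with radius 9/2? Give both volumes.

V_2(4.5) ≈ 63.6173. V_3(4.5) ≈ 381.704. The 3-ball is larger.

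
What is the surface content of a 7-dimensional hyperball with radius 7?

The surface area of an n-ball is 2π^(n/2) r^(n-1) / Γ(n/2). For n=7, r=7: 1882384·π^3/15 ≈ 3.89105e+06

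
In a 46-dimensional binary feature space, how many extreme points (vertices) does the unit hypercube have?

Each vertex is a binary string of length 46, so there are 2^46 = 70368744177664.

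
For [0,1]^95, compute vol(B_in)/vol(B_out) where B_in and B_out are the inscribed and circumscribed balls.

The radii are 1/2 and 1√95/2, so the volume ratio is (1/√95)^95 = 95^{-95/2} ≈ 1.14322e-94.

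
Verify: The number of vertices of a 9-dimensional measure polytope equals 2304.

False. The 9-cube has 2^9 = 512 vertices.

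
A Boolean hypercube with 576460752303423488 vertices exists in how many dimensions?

n = log_2(576460752303423488) = 59.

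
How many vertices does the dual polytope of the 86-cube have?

Number of vertices = 2n = 172.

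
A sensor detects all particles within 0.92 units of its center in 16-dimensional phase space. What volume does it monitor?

The n-ball volume is π^(n/2)·r^n/Γ(n/2+1). With n=16, r=0.92: V ≈ 0.0619846.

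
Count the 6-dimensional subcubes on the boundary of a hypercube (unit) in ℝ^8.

An n-cube has C(n,k)·2^(n-k) k-faces. Here C(8,6)·2^2 = 28·4 = 112.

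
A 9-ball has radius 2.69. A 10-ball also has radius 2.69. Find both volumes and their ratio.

V_9(2.69) ≈ 24327. V_10(2.69) ≈ 50593.1. Ratio V_9/V_10 ≈ 0.4808.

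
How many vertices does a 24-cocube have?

f_0(24-orthoplex) = 2^1 · (24 choose 1) = 48.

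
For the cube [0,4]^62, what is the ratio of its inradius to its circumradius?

For an n-cube of any side s, the inradius is s/2 and the circumradius is s√n/2, so the ratio is 1/√62 ≈ 0.127.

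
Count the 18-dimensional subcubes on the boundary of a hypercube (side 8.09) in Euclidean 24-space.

An n-cube has C(n,k)·2^(n-k) k-faces. Here C(24,18)·2^6 = 134596·64 = 8614144.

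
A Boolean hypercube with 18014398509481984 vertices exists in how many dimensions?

The n-cube has 2^n vertices, and 18014398509481984 = 2^54, so n = 54.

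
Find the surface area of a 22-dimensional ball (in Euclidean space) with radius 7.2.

The surface area of an n-ball is 2π^(n/2) r^(n-1) / Γ(n/2). For n=22, r=7.2: 1.63643e+17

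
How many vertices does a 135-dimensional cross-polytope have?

An n-cross-polytope has 2n vertices; here n = 135, giving 270.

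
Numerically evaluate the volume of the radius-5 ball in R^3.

V = 500·π/3 ≈ 523.599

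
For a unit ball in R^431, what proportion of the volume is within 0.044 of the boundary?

Shell fraction = 1 - (1-0.044)^431 ≈ 0.9999999962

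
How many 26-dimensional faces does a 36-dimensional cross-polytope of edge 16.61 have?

Each 26-face is the convex hull of 27 vertices, one chosen as ±e_i from each of 27 distinct axes: 2^27·C(36,27) = 12635697148067840.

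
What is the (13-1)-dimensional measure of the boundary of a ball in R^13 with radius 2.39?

S_13(2.39) = 2·π^(13/2)·(2.39)^12 / Γ(13/2) ≈ 411206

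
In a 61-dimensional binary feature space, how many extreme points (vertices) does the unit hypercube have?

The 61-cube has 2^61 = 2305843009213693952 vertices.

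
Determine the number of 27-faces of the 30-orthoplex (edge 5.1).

Each 27-face is the convex hull of 28 vertices, one chosen as ±e_i from each of 28 distinct axes: 2^28·C(30,28) = 116769423360.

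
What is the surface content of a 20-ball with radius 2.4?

S = n·V_n(r)/r = 20·V_20(2.4)/2.4 (volume-to-surface relation), giving 8.64528e+06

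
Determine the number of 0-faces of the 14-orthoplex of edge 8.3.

An n-cross-polytope has 2^(k+1)·C(n,k+1) k-faces. Here 2^1·C(14,1) = 2·14 = 28.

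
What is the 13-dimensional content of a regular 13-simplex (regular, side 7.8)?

For a regular n-simplex with edge a, V = (a^n / n!)·√((n+1)/2^n). With a=7.8, n=13: V ≈ 2.62614.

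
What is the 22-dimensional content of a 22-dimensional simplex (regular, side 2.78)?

V_22 = √(23) · 2.78^22 / (22! · 2^(22/2)) ≈ 1.22392e-14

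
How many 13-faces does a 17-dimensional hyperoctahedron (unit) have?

f_13(17-orthoplex) = 2^14 · (17 choose 14) = 11141120.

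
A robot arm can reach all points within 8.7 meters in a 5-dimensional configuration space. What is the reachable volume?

V_5(8.7) = π^(5/2) · (8.7)^5 / Γ(5/2 + 1) ≈ 262358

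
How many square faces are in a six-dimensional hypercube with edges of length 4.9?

f_2(6-cube) = (6 choose 2) · 2^4 = 240.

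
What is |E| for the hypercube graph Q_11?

Number of 1-faces = C(11,1)·2^(11-1) = 11·1024 = 11264.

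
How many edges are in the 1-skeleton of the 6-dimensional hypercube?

Each of the 2^6 = 64 vertices has degree 6; total edges = 6·2^6/2 = 192.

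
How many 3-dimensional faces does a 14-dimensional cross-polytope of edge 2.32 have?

f_3(14-orthoplex) = 2^4 · (14 choose 4) = 16016.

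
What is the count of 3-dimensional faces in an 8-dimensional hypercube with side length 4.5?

f_3(8-cube) = (8 choose 3) · 2^5 = 1792.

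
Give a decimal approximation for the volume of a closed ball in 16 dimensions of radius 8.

V = 2199023255552·π^8/315 ≈ 6.62397e+13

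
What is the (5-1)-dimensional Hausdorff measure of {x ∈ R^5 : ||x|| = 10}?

S_5(10) = 2·π^(5/2)·(10)^4 / Γ(5/2) = 80000·π^2/3 ≈ 263189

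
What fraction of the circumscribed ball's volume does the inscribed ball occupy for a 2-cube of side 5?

V_in/V_out = n^(-n/2) = 2^(-2/2) ≈ 0.5.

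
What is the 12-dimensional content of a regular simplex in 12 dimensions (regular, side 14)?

V_12 = √(13) · 14^12 / (12! · 2^(12/2)) ≈ 6667.93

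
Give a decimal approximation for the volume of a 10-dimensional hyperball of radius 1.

V_10(1) = π^(10/2) · (1)^10 / Γ(10/2 + 1) = π^5/120 ≈ 2.55016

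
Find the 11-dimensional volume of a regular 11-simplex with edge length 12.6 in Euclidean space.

For a regular n-simplex with edge a, V = (a^n / n!)·√((n+1)/2^n). With a=12.6, n=11: V ≈ 2436.95.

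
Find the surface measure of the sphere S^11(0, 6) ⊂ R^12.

S = n·V_n(r)/r = 12·V_12(6)/6 (volume-to-surface relation), giving 30233088·π^6/5 ≈ 5.81315e+09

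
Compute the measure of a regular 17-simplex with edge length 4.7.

Volume = 4.7^17 · √(18/2^17) / 17! ≈ 8.77963e-06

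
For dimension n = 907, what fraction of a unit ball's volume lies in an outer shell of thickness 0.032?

1 - (1-0.032)^907 ≈ 1 - 1.545e-13 ≈ (100 - 1.55e-11)%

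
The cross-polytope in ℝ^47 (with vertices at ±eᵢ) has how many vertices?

The 47-dimensional cross-polytope has 2n = 2·47 = 94 vertices.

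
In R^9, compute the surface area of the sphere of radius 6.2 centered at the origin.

S_9(6.2) = 2·π^(9/2)·(6.2)^8 / Γ(9/2) ≈ 6.48177e+07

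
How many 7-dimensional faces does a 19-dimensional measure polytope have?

Number of 7-faces = C(19,7) · 2^(19-7) = 50388 · 4096 = 206389248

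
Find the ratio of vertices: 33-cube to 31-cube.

The 33-cube has 2^33 = 8589934592 vertices. The 31-cube has 2^31 = 2147483648 vertices. Ratio: 8589934592/2147483648 = 4.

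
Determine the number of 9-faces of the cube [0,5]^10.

An n-cube has C(n,k)·2^(n-k) k-faces. Here C(10,9)·2^1 = 10·2 = 20.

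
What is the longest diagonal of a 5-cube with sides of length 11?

Diagonal = √5 · 11 ≈ 24.5967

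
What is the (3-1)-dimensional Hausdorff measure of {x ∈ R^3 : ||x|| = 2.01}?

S = n·V_n(r)/r = 3·V_3(2.01)/2.01 (volume-to-surface relation), giving 4πr² = 4π·(2.01)² ≈ 50.7694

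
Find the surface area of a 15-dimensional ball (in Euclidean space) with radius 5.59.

|∂B_15(5.59)| ≈ 1.66451e+11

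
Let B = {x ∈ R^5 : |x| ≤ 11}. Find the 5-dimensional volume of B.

The n-ball volume is π^(n/2)·r^n/Γ(n/2+1). With n=5, r=11: V = 1288408·π^2/15 ≈ 847738.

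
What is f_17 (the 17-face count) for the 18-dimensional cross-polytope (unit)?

An n-cross-polytope has 2^(k+1)·C(n,k+1) k-faces. Here 2^18·C(18,18) = 262144·1 = 262144.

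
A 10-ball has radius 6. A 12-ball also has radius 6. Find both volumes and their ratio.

V_10(6) ≈ 1.54199e+08. V_12(6) ≈ 2.90658e+09. Ratio V_10/V_12 ≈ 0.05305.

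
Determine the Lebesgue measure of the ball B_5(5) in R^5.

The n-ball volume is π^(n/2)·r^n/Γ(n/2+1). With n=5, r=5: V = 5000·π^2/3 ≈ 16449.3.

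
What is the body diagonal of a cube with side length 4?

Diagonal = √3 · 4 ≈ 6.9282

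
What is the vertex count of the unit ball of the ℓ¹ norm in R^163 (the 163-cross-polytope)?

The vertices are ±e_1, ..., ±e_163, so there are 2·163 = 326.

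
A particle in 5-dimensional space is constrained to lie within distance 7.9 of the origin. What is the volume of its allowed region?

Volume = π^{5/2}·(7.9)^5/Γ(7/2) ≈ 161970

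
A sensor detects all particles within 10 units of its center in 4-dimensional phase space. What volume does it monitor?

Volume = π^{4/2}·(10)^4/Γ(3) = 5000·π^2 ≈ 49348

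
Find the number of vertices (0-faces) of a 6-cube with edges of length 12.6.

Number of 0-faces = C(6,0) · 2^(6-0) = 1 · 64 = 64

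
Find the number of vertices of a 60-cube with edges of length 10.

Number of vertices = 2^60 = 1152921504606846976.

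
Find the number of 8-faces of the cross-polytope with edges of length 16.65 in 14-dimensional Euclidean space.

Each 8-face is the convex hull of 9 vertices, one chosen as ±e_i from each of 9 distinct axes: 2^9·C(14,9) = 1025024.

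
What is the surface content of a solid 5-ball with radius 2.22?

The surface area of an n-ball is 2π^(n/2) r^(n-1) / Γ(n/2). For n=5, r=2.22: 639.264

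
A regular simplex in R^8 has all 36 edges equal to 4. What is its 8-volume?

For a regular n-simplex with edge a, V = (a^n / n!)·√((n+1)/2^n). With a=4, n=8: V ≈ 0.304762.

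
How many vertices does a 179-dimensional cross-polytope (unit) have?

The 179-dimensional cross-polytope has 2n = 2·179 = 358 vertices.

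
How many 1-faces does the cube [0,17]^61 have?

Each of the 2^61 = 2305843009213693952 vertices has degree 61; total edges = 61·2^61/2 = 70328211781017665536.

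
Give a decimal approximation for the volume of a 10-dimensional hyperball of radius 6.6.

V_10(6.6) = π^(10/2) · (6.6)^10 / Γ(10/2 + 1) ≈ 3.99952e+08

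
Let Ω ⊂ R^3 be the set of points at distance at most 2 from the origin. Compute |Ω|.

Volume = π^{3/2}·(2)^3/Γ(5/2) = 32·π/3 ≈ 33.5103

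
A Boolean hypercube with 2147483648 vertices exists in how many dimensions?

n = log_2(2147483648) = 31.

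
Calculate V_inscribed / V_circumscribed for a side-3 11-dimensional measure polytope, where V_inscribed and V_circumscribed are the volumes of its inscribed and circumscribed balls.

V_in/V_out = n^(-n/2) = 11^(-11/2) ≈ 1.87215e-06.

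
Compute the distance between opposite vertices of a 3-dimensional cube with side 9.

The space diagonal of an n-cube of side s is s√n. Here 9·√3 ≈ 15.5885.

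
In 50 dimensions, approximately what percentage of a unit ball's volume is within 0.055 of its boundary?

1 - (1-0.055)^50 ≈ 0.9409 ≈ 94.09%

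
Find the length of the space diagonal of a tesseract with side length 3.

The space diagonal of an n-cube of side s is s√n. Here 3·√4 = 6.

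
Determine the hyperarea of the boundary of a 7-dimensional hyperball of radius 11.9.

S = n·V_n(r)/r = 7·V_7(11.9)/11.9 (volume-to-surface relation), giving 9.39204e+07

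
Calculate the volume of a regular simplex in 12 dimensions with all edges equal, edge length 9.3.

Volume = 9.3^12 · √(13/2^12) / 12! ≈ 49.2323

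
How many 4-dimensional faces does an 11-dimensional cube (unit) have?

Choose 4 of 11 axes to span the face (C(11,4) = 330 ways), then fix each of the remaining 7 coordinates at one of its two extreme values (2^7 = 128 ways): 330·128 = 42240.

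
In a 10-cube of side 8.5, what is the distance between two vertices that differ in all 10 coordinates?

Diagonal = √10 · 8.5 ≈ 26.8794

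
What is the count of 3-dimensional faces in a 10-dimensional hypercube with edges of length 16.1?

An n-cube has C(n,k)·2^(n-k) k-faces. Here C(10,3)·2^7 = 120·128 = 15360.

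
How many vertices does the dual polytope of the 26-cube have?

An n-cross-polytope has 2n vertices; here n = 26, giving 52.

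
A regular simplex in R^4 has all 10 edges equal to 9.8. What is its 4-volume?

For a regular n-simplex with edge a, V = (a^n / n!)·√((n+1)/2^n). With a=9.8, n=4: V ≈ 214.841.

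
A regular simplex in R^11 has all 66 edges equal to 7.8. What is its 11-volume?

V = (7.8^11 / 11!) · √((11+1) / 2^11) ≈ 12.4684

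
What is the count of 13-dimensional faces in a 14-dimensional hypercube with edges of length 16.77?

Choose 13 of 14 axes to span the face (C(14,13) = 14 ways), then fix each of the remaining 1 coordinate at one of its two extreme values (2^1 = 2 ways): 14·2 = 28.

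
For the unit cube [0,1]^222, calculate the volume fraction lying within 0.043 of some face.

Shell fraction = 1 - (1-0.086)^222 ≈ 0.9999999979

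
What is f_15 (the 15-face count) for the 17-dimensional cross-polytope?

An n-cross-polytope has 2^(k+1)·C(n,k+1) k-faces. Here 2^16·C(17,16) = 65536·17 = 1114112.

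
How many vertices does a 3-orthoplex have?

Each 0-face is the convex hull of 1 vertex, one chosen as ±e_i from each of 1 distinct axis: 2^1·C(3,1) = 6.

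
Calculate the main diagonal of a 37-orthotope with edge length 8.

||(8,8,...,8)|| = √(37)·8 ≈ 48.6621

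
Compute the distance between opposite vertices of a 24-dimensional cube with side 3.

||(3,3,...,3)|| = √(24)·3 ≈ 14.6969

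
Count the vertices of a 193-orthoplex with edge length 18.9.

Number of vertices = 2n = 386.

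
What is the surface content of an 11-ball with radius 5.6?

S_11(5.6) = 2·π^(11/2)·(5.6)^10 / Γ(11/2) ≈ 6.28605e+08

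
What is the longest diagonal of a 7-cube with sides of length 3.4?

Diagonal = √7 · 3.4 ≈ 8.99555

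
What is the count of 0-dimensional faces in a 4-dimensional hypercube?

An n-cube has C(n,k)·2^(n-k) k-faces. Here C(4,0)·2^4 = 1·16 = 16.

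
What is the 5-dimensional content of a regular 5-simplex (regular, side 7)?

Volume = 7^5 · √(6/2^5) / 5! ≈ 60.647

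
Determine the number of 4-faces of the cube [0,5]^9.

Number of 4-faces = C(9,4) · 2^(9-4) = 126 · 32 = 4032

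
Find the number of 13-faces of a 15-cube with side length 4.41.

Number of 13-faces = C(15,13) · 2^(15-13) = 105 · 4 = 420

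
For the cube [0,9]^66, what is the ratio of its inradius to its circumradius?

Ratio = (s/2)/(s√66/2) = 66^(-1/2) ≈ 0.123091.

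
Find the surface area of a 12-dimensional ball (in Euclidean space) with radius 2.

S = n·V_n(r)/r = 12·V_12(2)/2 (volume-to-surface relation), giving 512·π^6/15 ≈ 32815.4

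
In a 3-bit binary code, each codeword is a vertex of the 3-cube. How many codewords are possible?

The 3-cube has 2^3 = 8 vertices.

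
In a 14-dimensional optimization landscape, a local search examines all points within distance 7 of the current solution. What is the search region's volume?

The n-ball volume is π^(n/2)·r^n/Γ(n/2+1). With n=14, r=7: V = 96889010407·π^7/720 ≈ 4.06435e+11.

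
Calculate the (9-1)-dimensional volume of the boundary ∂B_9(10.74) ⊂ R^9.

The surface area of an n-ball is 2π^(n/2) r^(n-1) / Γ(n/2). For n=9, r=10.74: 5.25526e+09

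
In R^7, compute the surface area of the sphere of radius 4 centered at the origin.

S = n·V_n(r)/r = 7·V_7(4)/4 (volume-to-surface relation), giving 65536·π^3/15 ≈ 135468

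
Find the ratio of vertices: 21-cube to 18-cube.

The 21-cube has 2^21 = 2097152 vertices. The 18-cube has 2^18 = 262144 vertices. Ratio: 2097152/262144 = 8.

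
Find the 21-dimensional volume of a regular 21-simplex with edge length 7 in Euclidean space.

For a regular n-simplex with edge a, V = (a^n / n!)·√((n+1)/2^n). With a=7, n=21: V ≈ 3.54088e-05.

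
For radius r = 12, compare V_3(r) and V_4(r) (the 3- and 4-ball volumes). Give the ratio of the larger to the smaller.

V_3(12) ≈ 7238.23, V_4(12) ≈ 102328. The 4-ball is larger by a factor of 14.14.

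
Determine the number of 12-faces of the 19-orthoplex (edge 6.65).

Each 12-face is the convex hull of 13 vertices, one chosen as ±e_i from each of 13 distinct axes: 2^13·C(19,13) = 222265344.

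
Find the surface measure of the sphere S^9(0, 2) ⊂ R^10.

|∂B_10(2)| = 128·π^5/3 ≈ 13056.8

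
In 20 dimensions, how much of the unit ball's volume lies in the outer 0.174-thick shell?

V(inner)/V(outer) = ((1-0.174)/1)^20 ≈ 0.02186, so the shell fraction is 0.978142.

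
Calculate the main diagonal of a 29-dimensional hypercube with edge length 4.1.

||(4.1,4.1,...,4.1)|| = √(29)·4.1 ≈ 22.0792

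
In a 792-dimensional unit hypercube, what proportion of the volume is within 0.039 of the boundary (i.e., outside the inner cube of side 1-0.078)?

The inner cube has side 1-2·0.039 = 0.922 and volume (0.922)^792 ≈ 1.167e-28, so the shell holds 1 - 1.167e-28 of the volume.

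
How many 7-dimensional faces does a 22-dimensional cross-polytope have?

Each 7-face is the convex hull of 8 vertices, one chosen as ±e_i from each of 8 distinct axes: 2^8·C(22,8) = 81861120.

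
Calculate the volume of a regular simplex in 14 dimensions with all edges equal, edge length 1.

For a regular n-simplex with edge a, V = (a^n / n!)·√((n+1)/2^n). With a=1, n=14: V ≈ 3.47078e-13.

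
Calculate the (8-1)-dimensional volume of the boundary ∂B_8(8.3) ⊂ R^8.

|∂B_8(8.3)| ≈ 8.81099e+07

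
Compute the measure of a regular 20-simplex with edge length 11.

Volume = 11^20 · √(21/2^20) / 20! ≈ 1.23748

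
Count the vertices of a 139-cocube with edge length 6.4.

An n-cross-polytope has 2n vertices; here n = 139, giving 278.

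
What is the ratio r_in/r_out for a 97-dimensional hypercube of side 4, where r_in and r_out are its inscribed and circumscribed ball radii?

Ratio = (s/2)/(s√97/2) = 97^(-1/2) ≈ 0.101535.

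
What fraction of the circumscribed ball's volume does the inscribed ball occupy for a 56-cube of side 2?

Volume scales as r^n, and r_in/r_out = 1/√56, giving (1/√56)^56 ≈ 1.12392e-49.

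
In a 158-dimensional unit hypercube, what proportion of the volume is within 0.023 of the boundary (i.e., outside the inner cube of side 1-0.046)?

Shell fraction = 1 - (1-0.046)^158 ≈ 0.999413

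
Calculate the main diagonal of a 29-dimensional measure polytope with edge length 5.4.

||(5.4,5.4,...,5.4)|| = √(29)·5.4 ≈ 29.0799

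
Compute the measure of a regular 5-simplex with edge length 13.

V_5 = √(6) · 13^5 / (5! · 2^(5/2)) ≈ 1339.79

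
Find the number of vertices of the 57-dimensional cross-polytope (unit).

Number of vertices = 2n = 114.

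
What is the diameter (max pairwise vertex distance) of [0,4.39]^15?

d = √(4.39² + 4.39² + ... + 4.39²) [15 terms] = √(15·4.39²) = 4.39√15 ≈ 17.0024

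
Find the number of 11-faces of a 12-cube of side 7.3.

Choose 11 of 12 axes to span the face (C(12,11) = 12 ways), then fix each of the remaining 1 coordinate at one of its two extreme values (2^1 = 2 ways): 12·2 = 24.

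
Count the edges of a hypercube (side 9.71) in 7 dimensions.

Number of 1-faces = C(7,1)·2^(7-1) = 7·64 = 448.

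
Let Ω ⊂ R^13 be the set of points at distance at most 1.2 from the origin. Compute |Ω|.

The n-ball volume is π^(n/2)·r^n/Γ(n/2+1). With n=13, r=1.2: V ≈ 9.74311.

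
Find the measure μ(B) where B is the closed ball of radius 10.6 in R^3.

Volume = π^{3/2}·(10.6)^3/Γ(5/2) ≈ 4988.92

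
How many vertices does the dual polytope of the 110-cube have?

An n-cross-polytope has 2n vertices; here n = 110, giving 220.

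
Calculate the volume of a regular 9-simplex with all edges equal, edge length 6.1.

For a regular n-simplex with edge a, V = (a^n / n!)·√((n+1)/2^n). With a=6.1, n=9: V ≈ 4.50371.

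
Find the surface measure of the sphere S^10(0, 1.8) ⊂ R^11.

The surface area of an n-ball is 2π^(n/2) r^(n-1) / Γ(n/2). For n=11, r=1.8: 7399.84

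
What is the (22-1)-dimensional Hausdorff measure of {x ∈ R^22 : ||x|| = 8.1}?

|∂B_22(8.1)| ≈ 1.94134e+18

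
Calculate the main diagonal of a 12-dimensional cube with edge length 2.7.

The space diagonal of an n-cube of side s is s√n. Here 2.7·√12 ≈ 9.35307.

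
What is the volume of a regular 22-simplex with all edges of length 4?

V = (4^22 / 22!) · √((22+1) / 2^22) ≈ 3.66511e-11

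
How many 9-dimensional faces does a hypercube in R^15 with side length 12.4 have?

Number of 9-faces = C(15,9) · 2^(15-9) = 5005 · 64 = 320320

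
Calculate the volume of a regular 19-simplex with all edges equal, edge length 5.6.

Volume = 5.6^19 · √(20/2^19) / 19! ≈ 8.3408e-06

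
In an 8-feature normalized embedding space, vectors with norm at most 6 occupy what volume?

V = 69984·π^4 ≈ 6.81708e+06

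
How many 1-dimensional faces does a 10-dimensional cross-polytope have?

f_1(10-orthoplex) = 2^2 · (10 choose 2) = 180.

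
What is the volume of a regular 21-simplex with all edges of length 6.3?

V = (6.3^21 / 21!) · √((21+1) / 2^21) ≈ 3.8744e-06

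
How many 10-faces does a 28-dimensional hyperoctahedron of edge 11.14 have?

f_10(28-orthoplex) = 2^11 · (28 choose 11) = 43979120640.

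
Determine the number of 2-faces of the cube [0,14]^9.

An n-cube has C(n,k)·2^(n-k) k-faces. Here C(9,2)·2^7 = 36·128 = 4608.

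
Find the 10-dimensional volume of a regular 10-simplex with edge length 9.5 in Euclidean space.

V_10 = √(11) · 9.5^10 / (10! · 2^(10/2)) ≈ 171.009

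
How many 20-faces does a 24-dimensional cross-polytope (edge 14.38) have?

An n-cross-polytope has 2^(k+1)·C(n,k+1) k-faces. Here 2^21·C(24,21) = 2097152·2024 = 4244635648.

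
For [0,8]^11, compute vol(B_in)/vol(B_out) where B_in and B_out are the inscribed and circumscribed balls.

The radii are 8/2 and 8√11/2, so the volume ratio is (1/√11)^11 = 11^{-11/2} ≈ 1.87215e-06.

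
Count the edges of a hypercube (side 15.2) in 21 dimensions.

The 21-cube has n·2^(n-1) = 21·2^20 = 21·1048576 = 22020096 edges.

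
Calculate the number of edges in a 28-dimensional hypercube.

Each of the 2^28 = 268435456 vertices has degree 28; total edges = 28·2^28/2 = 3758096384.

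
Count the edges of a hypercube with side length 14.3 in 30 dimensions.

An n-cube has n·2^(n-1) edges. With n = 30: 30·536870912 = 16106127360.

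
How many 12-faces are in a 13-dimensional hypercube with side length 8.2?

f_12(13-cube) = (13 choose 12) · 2^1 = 26.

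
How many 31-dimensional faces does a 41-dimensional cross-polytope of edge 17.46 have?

An n-cross-polytope has 2^(k+1)·C(n,k+1) k-faces. Here 2^32·C(41,32) = 4294967296·350343565 = 1504714154039050240.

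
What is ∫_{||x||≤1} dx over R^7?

The n-ball volume is π^(n/2)·r^n/Γ(n/2+1). With n=7, r=1: V = 16·π^3/105 ≈ 4.72477.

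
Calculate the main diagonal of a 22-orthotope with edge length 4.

d = √(4² + 4² + ... + 4²) [22 terms] = √(22·4²) = 4√22 ≈ 18.7617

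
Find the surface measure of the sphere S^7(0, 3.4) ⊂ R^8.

S = n·V_n(r)/r = 8·V_8(3.4)/3.4 (volume-to-surface relation), giving 170542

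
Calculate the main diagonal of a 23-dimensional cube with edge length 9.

The space diagonal of an n-cube of side s is s√n. Here 9·√23 ≈ 43.1625.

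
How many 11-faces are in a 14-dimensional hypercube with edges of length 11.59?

An n-cube has C(n,k)·2^(n-k) k-faces. Here C(14,11)·2^3 = 364·8 = 2912.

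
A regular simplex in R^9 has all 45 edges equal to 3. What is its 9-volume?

Volume = 3^9 · √(10/2^9) / 9! ≈ 0.00758042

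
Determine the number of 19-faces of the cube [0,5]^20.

An n-cube has C(n,k)·2^(n-k) k-faces. Here C(20,19)·2^1 = 20·2 = 40.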